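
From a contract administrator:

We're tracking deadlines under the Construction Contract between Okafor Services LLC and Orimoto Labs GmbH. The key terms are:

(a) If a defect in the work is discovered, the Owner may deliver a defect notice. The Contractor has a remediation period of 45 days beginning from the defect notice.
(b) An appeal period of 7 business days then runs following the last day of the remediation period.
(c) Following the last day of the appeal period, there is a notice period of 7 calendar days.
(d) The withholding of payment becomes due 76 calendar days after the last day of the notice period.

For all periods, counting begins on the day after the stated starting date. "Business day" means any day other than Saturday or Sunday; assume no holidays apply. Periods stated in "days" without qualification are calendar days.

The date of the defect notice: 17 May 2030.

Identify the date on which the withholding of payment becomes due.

1 October 2030

The last day of the remediation period: 17 May 2030 + 45 days = 1 July 2030.
The last day of the appeal period: counting 7 business days from Monday, 1 July 2030 (Jul 2, Jul 3, Jul 4, Jul 5, Jul 8, Jul 9, Jul 10, skipping weekends) reaches Wednesday, 10 July 2030.
Adding 7 calendar days to 10 July 2030 gives 17 July 2030, which is the last day of the notice period.
Adding 76 calendar days to 17 July 2030 gives 1 October 2030, which is the date on which the withholding of payment becomes due.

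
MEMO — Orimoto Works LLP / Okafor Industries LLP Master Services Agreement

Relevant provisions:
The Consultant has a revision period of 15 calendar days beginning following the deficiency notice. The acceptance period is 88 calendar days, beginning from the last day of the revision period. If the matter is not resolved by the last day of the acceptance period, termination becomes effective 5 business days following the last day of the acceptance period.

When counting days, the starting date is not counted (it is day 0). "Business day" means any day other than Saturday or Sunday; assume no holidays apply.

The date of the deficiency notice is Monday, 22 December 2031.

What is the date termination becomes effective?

Adding 15 calendar days to 22 December 2031 gives 6 January 2032, which is the last day of the revision period.
The last day of the acceptance period: 6 January 2032 + 88 days = 3 April 2032.
The date termination becomes effective: counting 5 business days from Saturday, 3 April 2032 (Apr 5, Apr 6, Apr 7, Apr 8, Apr 9, skipping weekends) reaches Friday, 9 April 2032.

9 April 2032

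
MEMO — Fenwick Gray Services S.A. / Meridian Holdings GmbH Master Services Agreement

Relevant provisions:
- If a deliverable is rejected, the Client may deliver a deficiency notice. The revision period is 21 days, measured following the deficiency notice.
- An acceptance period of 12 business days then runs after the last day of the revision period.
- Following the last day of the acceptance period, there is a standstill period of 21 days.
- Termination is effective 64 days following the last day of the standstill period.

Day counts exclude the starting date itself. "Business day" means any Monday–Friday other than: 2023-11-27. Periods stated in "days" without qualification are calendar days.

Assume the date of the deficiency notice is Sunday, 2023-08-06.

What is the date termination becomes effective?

The last day of the revision period: 21 calendar days after 2023-08-06 is 2023-08-27.
The last day of the acceptance period: 12 business days after Sunday, 2023-08-27, skipping weekends — Aug 28, Aug 29, Aug 30, Aug 31, …, Sep 8, Sep 11, Sep 12 — lands on Tuesday, 2023-09-12.
The last day of the standstill period: 21 calendar days after 2023-09-12 is 2023-10-03.
The date termination becomes effective: 64 calendar days after 2023-10-03 is 2023-12-06.

2023-12-06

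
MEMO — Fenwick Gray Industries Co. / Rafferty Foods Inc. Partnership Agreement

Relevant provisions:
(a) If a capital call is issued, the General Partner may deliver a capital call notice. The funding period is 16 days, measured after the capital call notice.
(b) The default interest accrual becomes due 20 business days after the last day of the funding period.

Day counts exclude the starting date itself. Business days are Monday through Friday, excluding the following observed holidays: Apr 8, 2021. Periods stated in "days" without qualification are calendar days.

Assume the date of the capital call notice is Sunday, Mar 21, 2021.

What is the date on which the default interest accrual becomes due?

May 5, 2021

The last day of the funding period: Mar 21, 2021 + 16 days = Apr 6, 2021.
The date on which the default interest accrual becomes due: 20 business days after Tuesday, Apr 6, 2021, skipping weekends and the listed holiday on Apr 8 — Apr 7, Apr 9, Apr 12, Apr 13, …, May 3, May 4, May 5 — lands on Wednesday, May 5, 2021.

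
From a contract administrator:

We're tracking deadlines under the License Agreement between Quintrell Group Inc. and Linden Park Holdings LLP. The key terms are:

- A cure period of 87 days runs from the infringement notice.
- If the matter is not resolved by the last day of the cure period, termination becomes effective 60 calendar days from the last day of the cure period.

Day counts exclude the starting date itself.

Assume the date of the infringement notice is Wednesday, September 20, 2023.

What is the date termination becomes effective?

February 14, 2024

Adding 87 calendar days to September 20, 2023 gives December 16, 2023, which is the last day of the cure period.
Adding 60 calendar days to December 16, 2023 gives February 14, 2024, which is the date termination becomes effective.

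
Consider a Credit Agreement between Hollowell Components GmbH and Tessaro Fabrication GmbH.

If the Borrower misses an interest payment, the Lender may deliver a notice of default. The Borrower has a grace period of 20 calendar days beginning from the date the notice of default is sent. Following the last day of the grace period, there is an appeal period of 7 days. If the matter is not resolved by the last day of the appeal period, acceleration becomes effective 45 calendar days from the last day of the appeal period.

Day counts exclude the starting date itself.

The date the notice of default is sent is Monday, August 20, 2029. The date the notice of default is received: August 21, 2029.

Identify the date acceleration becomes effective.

October 31, 2029

Adding 20 calendar days to August 20, 2029 gives September 9, 2029, which is the last day of the grace period.
Adding 7 calendar days to September 9, 2029 gives September 16, 2029, which is the last day of the appeal period.
The date acceleration becomes effective: 45 calendar days after September 16, 2029 is October 31, 2029.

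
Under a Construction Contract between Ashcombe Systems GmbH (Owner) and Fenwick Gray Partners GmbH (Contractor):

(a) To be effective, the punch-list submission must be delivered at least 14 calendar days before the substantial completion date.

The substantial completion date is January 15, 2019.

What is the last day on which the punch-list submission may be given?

January 1, 2019

Counting back 14 calendar days from January 15, 2019 gives January 1, 2019.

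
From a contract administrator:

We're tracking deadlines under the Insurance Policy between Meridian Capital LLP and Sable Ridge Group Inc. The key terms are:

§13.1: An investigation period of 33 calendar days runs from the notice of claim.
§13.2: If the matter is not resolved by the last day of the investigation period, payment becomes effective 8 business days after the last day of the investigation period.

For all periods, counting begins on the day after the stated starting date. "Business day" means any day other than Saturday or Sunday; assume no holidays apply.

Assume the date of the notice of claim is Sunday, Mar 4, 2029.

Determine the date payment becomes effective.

Apr 18, 2029

Adding 33 calendar days to Mar 4, 2029 gives Apr 6, 2029, which is the last day of the investigation period.
From Friday, Apr 6, 2029, 8 business days (Apr 9, Apr 10, Apr 11, Apr 12, Apr 13, Apr 16, Apr 17, Apr 18, skipping weekends) brings us to Wednesday, Apr 18, 2029, which is the date payment becomes effective.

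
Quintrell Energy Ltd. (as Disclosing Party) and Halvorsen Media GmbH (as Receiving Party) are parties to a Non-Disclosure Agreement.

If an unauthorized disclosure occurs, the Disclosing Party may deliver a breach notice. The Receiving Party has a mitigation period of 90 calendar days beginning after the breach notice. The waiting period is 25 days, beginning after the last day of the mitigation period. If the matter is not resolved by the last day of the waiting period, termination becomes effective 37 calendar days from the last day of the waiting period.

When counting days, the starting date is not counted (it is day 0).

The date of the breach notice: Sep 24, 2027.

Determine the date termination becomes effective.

The last day of the mitigation period: Sep 24, 2027 + 90 days = Dec 23, 2027.
The last day of the waiting period: 25 calendar days after Dec 23, 2027 is Jan 17, 2028.
The date termination becomes effective: Jan 17, 2028 + 37 days = Feb 23, 2028.

Feb 23, 2028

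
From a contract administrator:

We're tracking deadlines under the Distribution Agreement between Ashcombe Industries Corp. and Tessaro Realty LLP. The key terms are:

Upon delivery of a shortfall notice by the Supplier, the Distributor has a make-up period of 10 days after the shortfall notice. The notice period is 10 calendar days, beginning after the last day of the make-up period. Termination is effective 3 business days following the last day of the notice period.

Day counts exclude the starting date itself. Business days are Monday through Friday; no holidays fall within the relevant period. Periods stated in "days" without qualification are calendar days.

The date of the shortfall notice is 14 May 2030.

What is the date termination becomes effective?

The last day of the make-up period: 10 calendar days after 14 May 2030 is 24 May 2030.
The last day of the notice period: 24 May 2030 + 10 days = 3 June 2030.
From Monday, 3 June 2030, 3 business days (Jun 4, Jun 5, Jun 6, skipping weekends) brings us to Thursday, 6 June 2030, which is the date termination becomes effective.

6 June 2030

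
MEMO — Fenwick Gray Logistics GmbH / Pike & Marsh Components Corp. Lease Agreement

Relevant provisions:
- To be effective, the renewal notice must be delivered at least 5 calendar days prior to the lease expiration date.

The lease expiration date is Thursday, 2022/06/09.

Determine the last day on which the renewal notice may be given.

2022/06/04

Counting back 5 calendar days from 2022/06/09 gives 2022/06/04.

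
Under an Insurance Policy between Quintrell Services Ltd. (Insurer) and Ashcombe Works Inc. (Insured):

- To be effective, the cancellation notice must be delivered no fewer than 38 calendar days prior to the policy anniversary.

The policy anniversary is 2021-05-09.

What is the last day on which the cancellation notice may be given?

2021-04-01

2021-05-09 minus 38 days is 2021-04-01.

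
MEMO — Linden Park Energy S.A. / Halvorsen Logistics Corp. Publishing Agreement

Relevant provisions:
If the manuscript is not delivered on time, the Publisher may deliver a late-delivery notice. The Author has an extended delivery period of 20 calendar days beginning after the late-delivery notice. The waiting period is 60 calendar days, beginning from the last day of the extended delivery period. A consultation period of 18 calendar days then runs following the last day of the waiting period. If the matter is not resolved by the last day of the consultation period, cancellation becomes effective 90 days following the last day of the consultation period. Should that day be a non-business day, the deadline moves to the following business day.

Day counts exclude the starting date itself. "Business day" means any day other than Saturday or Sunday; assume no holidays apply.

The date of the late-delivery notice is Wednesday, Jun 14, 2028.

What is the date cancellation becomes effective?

The last day of the extended delivery period: Jun 14, 2028 + 20 days = Jul 4, 2028.
Adding 60 calendar days to Jul 4, 2028 gives Sep 2, 2028, which is the last day of the waiting period.
Adding 18 calendar days to Sep 2, 2028 gives Sep 20, 2028, which is the last day of the consultation period.
The date cancellation becomes effective: 90 calendar days after Sep 20, 2028 is Dec 19, 2028. Dec 19, 2028 is a Tuesday, so no roll-forward applies.

Dec 19, 2028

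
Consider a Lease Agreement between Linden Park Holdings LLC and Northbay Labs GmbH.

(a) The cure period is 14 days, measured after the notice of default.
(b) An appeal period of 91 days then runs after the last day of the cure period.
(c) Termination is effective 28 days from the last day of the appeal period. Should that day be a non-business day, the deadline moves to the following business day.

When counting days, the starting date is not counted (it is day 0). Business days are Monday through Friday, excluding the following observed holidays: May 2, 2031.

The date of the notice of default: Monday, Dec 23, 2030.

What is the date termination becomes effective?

May 5, 2031

The last day of the cure period: Dec 23, 2030 + 14 days = Jan 6, 2031.
The last day of the appeal period: 91 calendar days after Jan 6, 2031 is Apr 7, 2031.
Adding 28 calendar days to Apr 7, 2031 gives May 5, 2031, which is the date termination becomes effective. May 5, 2031 is a Monday and is not a listed holiday, so no roll-forward applies.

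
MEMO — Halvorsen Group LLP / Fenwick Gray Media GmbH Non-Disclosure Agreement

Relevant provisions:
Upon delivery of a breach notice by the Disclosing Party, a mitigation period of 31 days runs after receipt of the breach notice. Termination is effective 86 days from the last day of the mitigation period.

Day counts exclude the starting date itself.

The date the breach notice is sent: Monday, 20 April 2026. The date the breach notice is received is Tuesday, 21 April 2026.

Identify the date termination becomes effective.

Adding 31 calendar days to 21 April 2026 gives 22 May 2026, which is the last day of the mitigation period.
The date termination becomes effective: 22 May 2026 + 86 days = 16 August 2026.

16 August 2026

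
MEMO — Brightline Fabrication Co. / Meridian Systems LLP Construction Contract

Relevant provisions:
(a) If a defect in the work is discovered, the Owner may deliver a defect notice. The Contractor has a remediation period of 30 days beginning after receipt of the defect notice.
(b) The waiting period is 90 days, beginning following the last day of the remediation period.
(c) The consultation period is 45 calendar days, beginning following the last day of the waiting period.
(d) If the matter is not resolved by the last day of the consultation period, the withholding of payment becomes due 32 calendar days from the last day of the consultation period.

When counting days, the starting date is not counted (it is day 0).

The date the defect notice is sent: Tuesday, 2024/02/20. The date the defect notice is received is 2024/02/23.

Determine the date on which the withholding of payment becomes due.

Adding 30 calendar days to 2024/02/23 gives 2024/03/24, which is the last day of the remediation period.
The last day of the waiting period: 90 calendar days after 2024/03/24 is 2024/06/22.
The last day of the consultation period: 45 calendar days after 2024/06/22 is 2024/08/06.
Adding 32 calendar days to 2024/08/06 gives 2024/09/07, which is the date on which the withholding of payment becomes due.

2024/09/07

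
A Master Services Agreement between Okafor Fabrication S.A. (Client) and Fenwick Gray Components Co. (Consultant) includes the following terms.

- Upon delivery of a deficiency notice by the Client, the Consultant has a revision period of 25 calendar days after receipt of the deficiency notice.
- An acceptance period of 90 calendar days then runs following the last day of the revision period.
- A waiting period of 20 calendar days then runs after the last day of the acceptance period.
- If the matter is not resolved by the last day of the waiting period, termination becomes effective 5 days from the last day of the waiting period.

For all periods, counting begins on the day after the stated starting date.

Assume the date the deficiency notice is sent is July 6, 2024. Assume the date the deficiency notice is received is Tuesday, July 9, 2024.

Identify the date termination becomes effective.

November 26, 2024

Adding 25 calendar days to July 9, 2024 gives August 3, 2024, which is the last day of the revision period.
Adding 90 calendar days to August 3, 2024 gives November 1, 2024, which is the last day of the acceptance period.
Adding 20 calendar days to November 1, 2024 gives November 21, 2024, which is the last day of the waiting period.
Adding 5 calendar days to November 21, 2024 gives November 26, 2024, which is the date termination becomes effective.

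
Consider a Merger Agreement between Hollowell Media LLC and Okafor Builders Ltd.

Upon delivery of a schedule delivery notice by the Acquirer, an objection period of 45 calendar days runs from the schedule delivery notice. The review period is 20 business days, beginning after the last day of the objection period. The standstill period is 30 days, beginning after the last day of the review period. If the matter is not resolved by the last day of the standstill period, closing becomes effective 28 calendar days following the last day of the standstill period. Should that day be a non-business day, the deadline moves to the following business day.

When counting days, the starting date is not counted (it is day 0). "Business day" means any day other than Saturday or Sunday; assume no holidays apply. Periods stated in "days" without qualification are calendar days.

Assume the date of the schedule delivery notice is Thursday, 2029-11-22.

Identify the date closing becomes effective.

2030-04-01

The last day of the objection period: 45 calendar days after 2029-11-22 is 2030-01-06.
The last day of the review period: counting 20 business days from Sunday, 2030-01-06 (Jan 7, Jan 8, Jan 9, Jan 10, …, Jan 30, Jan 31, Feb 1, skipping weekends) reaches Friday, 2030-02-01.
Adding 30 calendar days to 2030-02-01 gives 2030-03-03, which is the last day of the standstill period.
The date closing becomes effective: 28 calendar days after 2030-03-03 is 2030-03-31. That falls on a Sunday, so it rolls to the next business day, Monday, 2030-04-01.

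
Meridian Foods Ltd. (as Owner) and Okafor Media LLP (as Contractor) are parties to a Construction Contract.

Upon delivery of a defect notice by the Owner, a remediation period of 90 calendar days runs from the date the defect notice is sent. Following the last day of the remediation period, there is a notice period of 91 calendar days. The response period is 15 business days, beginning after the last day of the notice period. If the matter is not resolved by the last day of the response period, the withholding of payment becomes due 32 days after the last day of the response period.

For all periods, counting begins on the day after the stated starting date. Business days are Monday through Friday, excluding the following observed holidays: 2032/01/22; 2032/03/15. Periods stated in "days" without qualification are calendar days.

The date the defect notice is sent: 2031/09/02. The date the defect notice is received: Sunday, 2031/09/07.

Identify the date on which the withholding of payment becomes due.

Adding 90 calendar days to 2031/09/02 gives 2031/12/01, which is the last day of the remediation period.
Adding 91 calendar days to 2031/12/01 gives 2032/03/01, which is the last day of the notice period.
From Monday, 2032/03/01, 15 business days (Mar 2, Mar 3, Mar 4, Mar 5, …, Mar 19, Mar 22, Mar 23, skipping weekends and the listed holiday on Mar 15) brings us to Tuesday, 2032/03/23, which is the last day of the response period.
The date on which the withholding of payment becomes due: 2032/03/23 + 32 days = 2032/04/24.

2032/04/24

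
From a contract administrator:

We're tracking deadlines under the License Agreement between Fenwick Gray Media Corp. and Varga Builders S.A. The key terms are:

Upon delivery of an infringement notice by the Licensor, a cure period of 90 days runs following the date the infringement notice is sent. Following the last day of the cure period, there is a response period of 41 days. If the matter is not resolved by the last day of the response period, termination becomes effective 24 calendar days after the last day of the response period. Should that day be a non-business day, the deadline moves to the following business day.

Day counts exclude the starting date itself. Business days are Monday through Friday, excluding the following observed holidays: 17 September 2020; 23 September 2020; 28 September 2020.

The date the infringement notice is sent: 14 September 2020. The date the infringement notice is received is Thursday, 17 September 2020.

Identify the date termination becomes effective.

The last day of the cure period: 14 September 2020 + 90 days = 13 December 2020.
Adding 41 calendar days to 13 December 2020 gives 23 January 2021, which is the last day of the response period.
The date termination becomes effective: 24 calendar days after 23 January 2021 is 16 February 2021. 16 February 2021 is a Tuesday and is not a listed holiday, so no roll-forward applies.

16 February 2021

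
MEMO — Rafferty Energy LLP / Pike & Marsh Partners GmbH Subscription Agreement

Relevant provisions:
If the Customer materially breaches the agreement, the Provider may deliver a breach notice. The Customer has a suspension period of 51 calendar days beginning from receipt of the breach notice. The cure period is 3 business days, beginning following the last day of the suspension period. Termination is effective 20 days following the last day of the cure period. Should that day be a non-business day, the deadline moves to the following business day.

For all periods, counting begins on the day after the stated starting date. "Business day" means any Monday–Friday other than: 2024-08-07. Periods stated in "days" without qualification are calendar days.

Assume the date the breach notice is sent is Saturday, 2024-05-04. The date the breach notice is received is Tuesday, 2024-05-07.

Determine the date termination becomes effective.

The last day of the suspension period: 2024-05-07 + 51 days = 2024-06-27.
From Thursday, 2024-06-27, 3 business days (Jun 28, Jul 1, Jul 2, skipping weekends) brings us to Tuesday, 2024-07-02, which is the last day of the cure period.
The date termination becomes effective: 20 calendar days after 2024-07-02 is 2024-07-22. 2024-07-22 is a Monday and is not a listed holiday, so no roll-forward applies.

2024-07-22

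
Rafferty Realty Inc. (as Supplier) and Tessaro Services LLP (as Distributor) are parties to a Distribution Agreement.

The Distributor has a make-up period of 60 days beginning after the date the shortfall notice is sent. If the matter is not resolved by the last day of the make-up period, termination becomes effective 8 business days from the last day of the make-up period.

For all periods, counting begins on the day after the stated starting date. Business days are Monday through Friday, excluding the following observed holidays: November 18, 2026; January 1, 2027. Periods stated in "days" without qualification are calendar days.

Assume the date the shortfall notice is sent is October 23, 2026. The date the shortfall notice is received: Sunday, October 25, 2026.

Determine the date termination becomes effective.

The last day of the make-up period: October 23, 2026 + 60 days = December 22, 2026.
The date termination becomes effective: 8 business days after Tuesday, December 22, 2026, skipping weekends and the listed holiday on Jan 1 — Dec 23, Dec 24, Dec 25, Dec 28, Dec 29, Dec 30, Dec 31, Jan 4 — lands on Monday, January 4, 2027.

January 4, 2027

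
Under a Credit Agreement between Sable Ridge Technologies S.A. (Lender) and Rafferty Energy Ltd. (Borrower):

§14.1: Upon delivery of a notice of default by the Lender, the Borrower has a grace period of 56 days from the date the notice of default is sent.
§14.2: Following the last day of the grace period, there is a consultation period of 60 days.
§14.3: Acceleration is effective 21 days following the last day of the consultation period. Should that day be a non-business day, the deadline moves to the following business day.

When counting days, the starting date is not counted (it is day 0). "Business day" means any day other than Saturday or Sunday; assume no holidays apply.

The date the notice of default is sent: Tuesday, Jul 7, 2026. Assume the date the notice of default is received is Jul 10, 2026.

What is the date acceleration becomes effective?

The last day of the grace period: Jul 7, 2026 + 56 days = Sep 1, 2026.
Adding 60 calendar days to Sep 1, 2026 gives Oct 31, 2026, which is the last day of the consultation period.
The date acceleration becomes effective: 21 calendar days after Oct 31, 2026 is Nov 21, 2026. That falls on a Saturday, so it rolls to the next business day, Monday, Nov 23, 2026.

Nov 23, 2026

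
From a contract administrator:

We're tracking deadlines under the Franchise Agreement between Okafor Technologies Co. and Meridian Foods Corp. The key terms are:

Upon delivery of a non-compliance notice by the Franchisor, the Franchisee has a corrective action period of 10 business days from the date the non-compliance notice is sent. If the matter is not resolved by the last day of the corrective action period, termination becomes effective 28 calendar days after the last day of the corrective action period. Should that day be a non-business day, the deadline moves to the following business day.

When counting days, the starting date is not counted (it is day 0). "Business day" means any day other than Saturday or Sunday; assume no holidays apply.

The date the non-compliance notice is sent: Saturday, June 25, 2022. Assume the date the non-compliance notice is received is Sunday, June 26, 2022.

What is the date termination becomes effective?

August 5, 2022

The last day of the corrective action period: 10 business days after Saturday, June 25, 2022, skipping weekends — Jun 27, Jun 28, Jun 29, Jun 30, Jul 1, Jul 4, Jul 5, Jul 6, Jul 7, Jul 8 — lands on Friday, July 8, 2022.
The date termination becomes effective: July 8, 2022 + 28 days = August 5, 2022. August 5, 2022 is a Friday, so no roll-forward applies.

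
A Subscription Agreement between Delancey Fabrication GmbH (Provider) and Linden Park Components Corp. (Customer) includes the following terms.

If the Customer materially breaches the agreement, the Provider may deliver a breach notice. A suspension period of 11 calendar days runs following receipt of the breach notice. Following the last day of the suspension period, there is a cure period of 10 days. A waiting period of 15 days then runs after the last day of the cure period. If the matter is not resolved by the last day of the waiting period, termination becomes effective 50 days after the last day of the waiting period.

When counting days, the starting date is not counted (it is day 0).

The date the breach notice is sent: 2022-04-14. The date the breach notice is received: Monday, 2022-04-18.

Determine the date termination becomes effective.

2022-07-13

The last day of the suspension period: 2022-04-18 + 11 days = 2022-04-29.
Adding 10 calendar days to 2022-04-29 gives 2022-05-09, which is the last day of the cure period.
Adding 15 calendar days to 2022-05-09 gives 2022-05-24, which is the last day of the waiting period.
Adding 50 calendar days to 2022-05-24 gives 2022-07-13, which is the date termination becomes effective.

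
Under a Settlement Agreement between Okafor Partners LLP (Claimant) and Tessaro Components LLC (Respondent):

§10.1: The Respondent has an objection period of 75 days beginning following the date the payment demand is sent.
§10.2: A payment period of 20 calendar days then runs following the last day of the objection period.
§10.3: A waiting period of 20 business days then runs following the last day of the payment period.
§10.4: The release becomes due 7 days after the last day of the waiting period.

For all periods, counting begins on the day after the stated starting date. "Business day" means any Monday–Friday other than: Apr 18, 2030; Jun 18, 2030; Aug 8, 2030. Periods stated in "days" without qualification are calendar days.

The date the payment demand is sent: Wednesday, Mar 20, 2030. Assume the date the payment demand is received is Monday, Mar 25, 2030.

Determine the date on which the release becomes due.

Jul 26, 2030

The last day of the objection period: 75 calendar days after Mar 20, 2030 is Jun 3, 2030.
The last day of the payment period: 20 calendar days after Jun 3, 2030 is Jun 23, 2030.
The last day of the waiting period: counting 20 business days from Sunday, Jun 23, 2030 (Jun 24, Jun 25, Jun 26, Jun 27, …, Jul 17, Jul 18, Jul 19, skipping weekends) reaches Friday, Jul 19, 2030.
Adding 7 calendar days to Jul 19, 2030 gives Jul 26, 2030, which is the date on which the release becomes due.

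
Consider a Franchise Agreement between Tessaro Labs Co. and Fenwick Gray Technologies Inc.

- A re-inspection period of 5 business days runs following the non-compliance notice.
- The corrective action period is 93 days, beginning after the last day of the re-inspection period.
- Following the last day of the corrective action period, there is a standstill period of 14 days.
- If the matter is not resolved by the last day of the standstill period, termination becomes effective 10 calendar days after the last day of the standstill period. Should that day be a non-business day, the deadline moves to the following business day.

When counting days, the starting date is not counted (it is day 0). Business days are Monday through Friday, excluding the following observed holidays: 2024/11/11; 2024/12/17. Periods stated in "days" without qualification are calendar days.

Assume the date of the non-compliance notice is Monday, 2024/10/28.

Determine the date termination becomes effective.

From Monday, 2024/10/28, 5 business days (Oct 29, Oct 30, Oct 31, Nov 1, Nov 4, skipping weekends) brings us to Monday, 2024/11/04, which is the last day of the re-inspection period.
Adding 93 calendar days to 2024/11/04 gives 2025/02/05, which is the last day of the corrective action period.
The last day of the standstill period: 2025/02/05 + 14 days = 2025/02/19.
The date termination becomes effective: 10 calendar days after 2025/02/19 is 2025/03/01. That falls on a Saturday, so it rolls to the next business day, Monday, 2025/03/03.

2025/03/03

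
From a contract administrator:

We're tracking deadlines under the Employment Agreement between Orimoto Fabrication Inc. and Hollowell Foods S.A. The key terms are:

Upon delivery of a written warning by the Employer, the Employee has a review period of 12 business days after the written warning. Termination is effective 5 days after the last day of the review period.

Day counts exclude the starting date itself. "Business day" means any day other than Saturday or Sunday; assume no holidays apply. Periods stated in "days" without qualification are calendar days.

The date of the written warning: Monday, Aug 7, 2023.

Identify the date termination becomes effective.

Aug 28, 2023

From Monday, Aug 7, 2023, 12 business days (Aug 8, Aug 9, Aug 10, Aug 11, …, Aug 21, Aug 22, Aug 23, skipping weekends) brings us to Wednesday, Aug 23, 2023, which is the last day of the review period.
The date termination becomes effective: Aug 23, 2023 + 5 days = Aug 28, 2023.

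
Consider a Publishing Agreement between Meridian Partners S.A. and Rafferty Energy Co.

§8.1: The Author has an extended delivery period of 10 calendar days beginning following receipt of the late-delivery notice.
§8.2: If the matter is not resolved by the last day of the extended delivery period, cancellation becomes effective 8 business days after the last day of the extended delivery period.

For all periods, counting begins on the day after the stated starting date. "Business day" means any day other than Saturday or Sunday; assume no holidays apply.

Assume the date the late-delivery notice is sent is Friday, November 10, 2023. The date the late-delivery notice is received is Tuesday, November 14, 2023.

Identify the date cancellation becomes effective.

December 6, 2023

The last day of the extended delivery period: November 14, 2023 + 10 days = November 24, 2023.
From Friday, November 24, 2023, 8 business days (Nov 27, Nov 28, Nov 29, Nov 30, Dec 1, Dec 4, Dec 5, Dec 6, skipping weekends) brings us to Wednesday, December 6, 2023, which is the date cancellation becomes effective.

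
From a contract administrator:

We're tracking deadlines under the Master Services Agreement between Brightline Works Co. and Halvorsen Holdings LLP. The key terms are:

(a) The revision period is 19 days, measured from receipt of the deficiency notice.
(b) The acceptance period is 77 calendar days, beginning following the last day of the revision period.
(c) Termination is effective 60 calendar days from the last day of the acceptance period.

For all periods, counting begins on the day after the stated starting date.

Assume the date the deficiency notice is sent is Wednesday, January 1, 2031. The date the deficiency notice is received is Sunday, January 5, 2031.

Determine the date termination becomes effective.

June 10, 2031

Adding 19 calendar days to January 5, 2031 gives January 24, 2031, which is the last day of the revision period.
Adding 77 calendar days to January 24, 2031 gives April 11, 2031, which is the last day of the acceptance period.
The date termination becomes effective: 60 calendar days after April 11, 2031 is June 10, 2031.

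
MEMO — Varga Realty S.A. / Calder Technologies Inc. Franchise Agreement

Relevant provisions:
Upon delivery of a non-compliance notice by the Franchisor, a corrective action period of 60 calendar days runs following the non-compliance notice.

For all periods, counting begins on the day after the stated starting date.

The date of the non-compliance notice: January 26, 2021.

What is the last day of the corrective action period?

March 27, 2021

The last day of the corrective action period: January 26, 2021 + 60 days = March 27, 2021.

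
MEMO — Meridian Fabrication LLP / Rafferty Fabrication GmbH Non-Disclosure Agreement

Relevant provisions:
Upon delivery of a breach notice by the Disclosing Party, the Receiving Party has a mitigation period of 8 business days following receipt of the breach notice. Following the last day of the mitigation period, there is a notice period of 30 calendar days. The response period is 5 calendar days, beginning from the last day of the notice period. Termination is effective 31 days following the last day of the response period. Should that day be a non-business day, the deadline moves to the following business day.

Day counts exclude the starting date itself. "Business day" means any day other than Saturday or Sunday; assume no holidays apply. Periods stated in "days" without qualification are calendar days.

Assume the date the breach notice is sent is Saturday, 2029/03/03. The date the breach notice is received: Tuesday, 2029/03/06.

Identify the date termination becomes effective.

2029/05/21

The last day of the mitigation period: counting 8 business days from Tuesday, 2029/03/06 (Mar 7, Mar 8, Mar 9, Mar 12, Mar 13, Mar 14, Mar 15, Mar 16, skipping weekends) reaches Friday, 2029/03/16.
The last day of the notice period: 30 calendar days after 2029/03/16 is 2029/04/15.
The last day of the response period: 2029/04/15 + 5 days = 2029/04/20.
The date termination becomes effective: 31 calendar days after 2029/04/20 is 2029/05/21. 2029/05/21 is a Monday, so no roll-forward applies.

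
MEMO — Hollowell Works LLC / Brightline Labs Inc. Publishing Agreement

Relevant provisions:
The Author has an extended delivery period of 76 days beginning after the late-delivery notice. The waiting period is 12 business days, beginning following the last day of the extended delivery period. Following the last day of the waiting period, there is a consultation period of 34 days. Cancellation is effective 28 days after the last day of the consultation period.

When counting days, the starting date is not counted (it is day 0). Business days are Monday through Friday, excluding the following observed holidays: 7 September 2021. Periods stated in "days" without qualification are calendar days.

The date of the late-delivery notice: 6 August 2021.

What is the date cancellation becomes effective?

Adding 76 calendar days to 6 August 2021 gives 21 October 2021, which is the last day of the extended delivery period.
From Thursday, 21 October 2021, 12 business days (Oct 22, Oct 25, Oct 26, Oct 27, …, Nov 4, Nov 5, Nov 8, skipping weekends) brings us to Monday, 8 November 2021, which is the last day of the waiting period.
Adding 34 calendar days to 8 November 2021 gives 12 December 2021, which is the last day of the consultation period.
The date cancellation becomes effective: 28 calendar days after 12 December 2021 is 9 January 2022.

9 January 2022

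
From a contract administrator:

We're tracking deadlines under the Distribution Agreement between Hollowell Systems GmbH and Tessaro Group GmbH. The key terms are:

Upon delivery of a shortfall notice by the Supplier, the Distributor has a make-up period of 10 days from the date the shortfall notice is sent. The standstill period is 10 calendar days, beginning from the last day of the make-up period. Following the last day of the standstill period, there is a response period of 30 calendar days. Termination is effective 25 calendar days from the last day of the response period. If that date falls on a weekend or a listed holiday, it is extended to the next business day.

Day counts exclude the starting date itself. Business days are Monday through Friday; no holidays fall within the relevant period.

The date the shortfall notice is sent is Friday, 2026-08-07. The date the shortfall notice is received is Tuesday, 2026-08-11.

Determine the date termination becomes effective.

2026-10-21

Adding 10 calendar days to 2026-08-07 gives 2026-08-17, which is the last day of the make-up period.
The last day of the standstill period: 2026-08-17 + 10 days = 2026-08-27.
The last day of the response period: 2026-08-27 + 30 days = 2026-09-26.
The date termination becomes effective: 25 calendar days after 2026-09-26 is 2026-10-21. 2026-10-21 is a Wednesday, so no roll-forward applies.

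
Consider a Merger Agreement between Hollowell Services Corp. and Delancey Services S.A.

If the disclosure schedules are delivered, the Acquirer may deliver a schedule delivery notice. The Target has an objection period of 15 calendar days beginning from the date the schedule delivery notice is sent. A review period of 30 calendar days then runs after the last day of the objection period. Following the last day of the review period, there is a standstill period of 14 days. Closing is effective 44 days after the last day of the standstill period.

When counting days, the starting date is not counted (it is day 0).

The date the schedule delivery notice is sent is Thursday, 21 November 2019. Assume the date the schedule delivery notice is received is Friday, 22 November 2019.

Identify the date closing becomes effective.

Adding 15 calendar days to 21 November 2019 gives 6 December 2019, which is the last day of the objection period.
The last day of the review period: 30 calendar days after 6 December 2019 is 5 January 2020.
The last day of the standstill period: 14 calendar days after 5 January 2020 is 19 January 2020.
The date closing becomes effective: 44 calendar days after 19 January 2020 is 3 March 2020.

3 March 2020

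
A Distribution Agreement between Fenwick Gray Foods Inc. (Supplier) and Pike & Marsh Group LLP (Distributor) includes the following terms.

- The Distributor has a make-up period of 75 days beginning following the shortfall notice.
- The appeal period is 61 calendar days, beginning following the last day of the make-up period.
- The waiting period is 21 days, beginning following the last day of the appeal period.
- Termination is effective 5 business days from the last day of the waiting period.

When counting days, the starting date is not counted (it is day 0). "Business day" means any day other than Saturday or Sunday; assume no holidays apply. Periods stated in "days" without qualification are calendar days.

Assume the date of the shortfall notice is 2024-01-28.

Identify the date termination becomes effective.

The last day of the make-up period: 75 calendar days after 2024-01-28 is 2024-04-12.
The last day of the appeal period: 61 calendar days after 2024-04-12 is 2024-06-12.
The last day of the waiting period: 2024-06-12 + 21 days = 2024-07-03.
The date termination becomes effective: 5 business days after Wednesday, 2024-07-03, skipping weekends — Jul 4, Jul 5, Jul 8, Jul 9, Jul 10 — lands on Wednesday, 2024-07-10.

2024-07-10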